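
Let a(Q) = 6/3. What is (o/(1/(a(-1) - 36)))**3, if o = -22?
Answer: 418508992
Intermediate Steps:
a(Q) = 2 (a(Q) = 6*(1/3) = 2)
(o/(1/(a(-1) - 36)))**3 = (-22/(1/(2 - 36)))**3 = (-22/(1/(-34)))**3 = (-22/(-1/34))**3 = (-22*(-34))**3 = 748**3 = 418508992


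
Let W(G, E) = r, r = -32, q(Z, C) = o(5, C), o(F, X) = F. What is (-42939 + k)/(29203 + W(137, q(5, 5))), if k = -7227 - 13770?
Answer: -63936/29171 ≈ -2.1918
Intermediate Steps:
q(Z, C) = 5
W(G, E) = -32
k = -20997
(-42939 + k)/(29203 + W(137, q(5, 5))) = (-42939 - 20997)/(29203 - 32) = -63936/29171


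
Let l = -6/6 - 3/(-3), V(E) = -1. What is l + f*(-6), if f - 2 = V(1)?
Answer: -6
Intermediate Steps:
f = 1 (f = 2 - 1 = 1)
l = 0 (l = -6*⅙ - 3*(-⅓) = -1 + 1 = 0)
l + f*(-6) = 0 + 1*(-6) = 0 - 6 = -6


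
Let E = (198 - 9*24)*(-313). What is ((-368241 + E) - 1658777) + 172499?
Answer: -1848885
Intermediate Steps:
E = 5634 (E = (198 - 216)*(-313) = -18*(-313) = 5634)
((-368241 + E) - 1658777) + 172499 = ((-368241 + 5634) - 1658777) + 172499 = (-362607 - 1658777) + 172499 = -2021384 + 172499 = -1848885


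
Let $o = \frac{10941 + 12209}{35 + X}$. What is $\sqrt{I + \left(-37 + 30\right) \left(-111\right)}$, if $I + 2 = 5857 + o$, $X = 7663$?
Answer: $\frac{\sqrt{98296312407}}{3849} \approx 81.456$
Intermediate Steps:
$o = \frac{11575}{3849}$ ($o = \frac{10941 + 12209}{35 + 7663} = \frac{23150}{7698} = 23150 \cdot \frac{1}{7698} = \frac{11575}{3849} \approx 3.0073$)
$I = \frac{22547470}{3849}$ ($I = -2 + \left(5857 + \frac{11575}{3849}\right) = -2 + \frac{22555168}{3849} = \frac{22547470}{3849} \approx 5858.0$)
$\sqrt{I + \left(-37 + 30\right) \left(-111\right)} = \sqrt{\frac{22547470}{3849} + \left(-37 + 30\right) \left(-111\right)} = \sqrt{\frac{22547470}{3849} - -777} = \sqrt{\frac{22547470}{3849} + 777} = \sqrt{\frac{25538143}{3849}} = \frac{\sqrt{98296312407}}{3849}$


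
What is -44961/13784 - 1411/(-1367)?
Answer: -42012463/18842728 ≈ -2.2296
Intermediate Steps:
-44961/13784 - 1411/(-1367) = -44961*1/13784 - 1411*(-1/1367) = -44961/13784 + 1411/1367 = -42012463/18842728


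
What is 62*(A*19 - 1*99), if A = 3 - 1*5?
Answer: -8494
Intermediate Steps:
A = -2 (A = 3 - 5 = -2)
62*(A*19 - 1*99) = 62*(-2*19 - 1*99) = 62*(-38 - 99) = 62*(-137) = -8494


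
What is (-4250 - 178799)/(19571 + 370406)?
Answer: -183049/389977 ≈ -0.46938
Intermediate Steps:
(-4250 - 178799)/(19571 + 370406) = -183049/389977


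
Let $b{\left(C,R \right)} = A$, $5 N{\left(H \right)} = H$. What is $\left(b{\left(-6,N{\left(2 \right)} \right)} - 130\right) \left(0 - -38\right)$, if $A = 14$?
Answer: $-4408$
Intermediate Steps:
$N{\left(H \right)} = \frac{H}{5}$
$b{\left(C,R \right)} = 14$
$\left(b{\left(-6,N{\left(2 \right)} \right)} - 130\right) \left(0 - -38\right) = \left(14 - 130\right) \left(0 - -38\right) = - 116 \left(0 + 38\right) = \left(-116\right) 38 = -4408$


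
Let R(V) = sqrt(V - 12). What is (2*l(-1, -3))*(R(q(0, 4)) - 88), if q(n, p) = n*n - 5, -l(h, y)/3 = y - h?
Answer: -1056 + 12*I*sqrt(17) ≈ -1056.0 + 49.477*I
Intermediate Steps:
l(h, y) = -3*y + 3*h (l(h, y) = -3*(y - h) = -3*y + 3*h)
q(n, p) = -5 + n**2 (q(n, p) = n**2 - 5 = -5 + n**2)
R(V) = sqrt(-12 + V)
(2*l(-1, -3))*(R(q(0, 4)) - 88) = (2*(-3*(-3) + 3*(-1)))*(sqrt(-12 + (-5 + 0**2)) - 88) = (2*(9 - 3))*(sqrt(-12 + (-5 + 0)) - 88) = (2*6)*(sqrt(-12 - 5) - 88) = 12*(sqrt(-17) - 88) = 12*(I*sqrt(17) - 88) = 12*(-88 + I*sqrt(17)) = -1056 + 12*I*sqrt(17)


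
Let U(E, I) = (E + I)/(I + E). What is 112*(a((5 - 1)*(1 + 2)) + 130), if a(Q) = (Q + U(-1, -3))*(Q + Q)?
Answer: 49504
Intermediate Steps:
U(E, I) = 1 (U(E, I) = (E + I)/(E + I) = 1)
a(Q) = 2*Q*(1 + Q) (a(Q) = (Q + 1)*(Q + Q) = (1 + Q)*(2*Q) = 2*Q*(1 + Q))
112*(a((5 - 1)*(1 + 2)) + 130) = 112*(2*((5 - 1)*(1 + 2))*(1 + (5 - 1)*(1 + 2)) + 130) = 112*(2*(4*3)*(1 + 4*3) + 130) = 112*(2*12*(1 + 12) + 130) = 112*(2*12*13 + 130) = 112*(312 + 130) = 112*442 = 49504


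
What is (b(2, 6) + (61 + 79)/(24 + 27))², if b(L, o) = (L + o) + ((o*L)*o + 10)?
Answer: 22372900/2601 ≈ 8601.7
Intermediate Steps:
b(L, o) = 10 + L + o + L*o² (b(L, o) = (L + o) + ((L*o)*o + 10) = (L + o) + (L*o² + 10) = (L + o) + (10 + L*o²) = 10 + L + o + L*o²)
(b(2, 6) + (61 + 79)/(24 + 27))² = ((10 + 2 + 6 + 2*6²) + (61 + 79)/(24 + 27))² = ((10 + 2 + 6 + 2*36) + 140/51)² = ((10 + 2 + 6 + 72) + 140*(1/51))² = (90 + 140/51)² = (4730/51)² = 22372900/2601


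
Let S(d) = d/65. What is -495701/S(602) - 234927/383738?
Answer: -3091099149506/57752569 ≈ -53523.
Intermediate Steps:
S(d) = d/65 (S(d) = d*(1/65) = d/65)
-495701/S(602) - 234927/383738 = -495701/((1/65)*602) - 234927/383738 = -495701/602/65 - 234927*1/383738 = -495701*65/602 - 234927/383738 = -32220565/602 - 234927/383738 = -3091099149506/57752569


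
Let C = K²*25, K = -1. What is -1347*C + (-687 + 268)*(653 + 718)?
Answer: -608124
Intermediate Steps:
C = 25 (C = (-1)²*25 = 1*25 = 25)
-1347*C + (-687 + 268)*(653 + 718) = -1347*25 + (-687 + 268)*(653 + 718) = -33675 - 419*1371 = -33675 - 574449 = -608124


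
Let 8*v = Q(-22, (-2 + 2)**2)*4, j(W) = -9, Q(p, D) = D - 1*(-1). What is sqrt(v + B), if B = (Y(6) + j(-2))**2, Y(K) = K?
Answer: sqrt(38)/2 ≈ 3.0822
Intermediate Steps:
Q(p, D) = 1 + D (Q(p, D) = D + 1 = 1 + D)
v = 1/2 (v = ((1 + (-2 + 2)**2)*4)/8 = ((1 + 0**2)*4)/8 = ((1 + 0)*4)/8 = (1*4)/8 = (1/8)*4 = 1/2 ≈ 0.50000)
B = 9 (B = (6 - 9)**2 = (-3)**2 = 9)
sqrt(v + B) = sqrt(1/2 + 9) = sqrt(19/2) = sqrt(38)/2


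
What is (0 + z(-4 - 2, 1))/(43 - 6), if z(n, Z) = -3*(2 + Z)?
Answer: -9/37 ≈ -0.24324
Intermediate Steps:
z(n, Z) = -6 - 3*Z
(0 + z(-4 - 2, 1))/(43 - 6) = (0 + (-6 - 3*1))/(43 - 6) = (0 + (-6 - 3))/37 = (0 - 9)/37 = (1/37)*(-9) = -9/37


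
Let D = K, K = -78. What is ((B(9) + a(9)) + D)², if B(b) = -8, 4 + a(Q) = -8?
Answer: 9604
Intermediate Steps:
a(Q) = -12 (a(Q) = -4 - 8 = -12)
D = -78
((B(9) + a(9)) + D)² = ((-8 - 12) - 78)² = (-20 - 78)² = (-98)² = 9604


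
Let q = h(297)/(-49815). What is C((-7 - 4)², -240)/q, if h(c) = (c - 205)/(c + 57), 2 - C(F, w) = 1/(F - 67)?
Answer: -34942455/92 ≈ -3.7981e+5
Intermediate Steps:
C(F, w) = 2 - 1/(-67 + F) (C(F, w) = 2 - 1/(F - 67) = 2 - 1/(-67 + F))
h(c) = (-205 + c)/(57 + c)
q = -46/8817255 (q = ((-205 + 297)/(57 + 297))/(-49815) = (92/354)*(-1/49815) = ((1/354)*92)*(-1/49815) = (46/177)*(-1/49815) = -46/8817255 ≈ -5.2170e-6)
C((-7 - 4)², -240)/q = ((-135 + 2*(-7 - 4)²)/(-67 + (-7 - 4)²))/(-46/8817255) = ((-135 + 2*(-11)²)/(-67 + (-11)²))*(-8817255/46) = ((-135 + 2*121)/(-67 + 121))*(-8817255/46) = ((-135 + 242)/54)*(-8817255/46) = ((1/54)*107)*(-8817255/46) = (107/54)*(-8817255/46) = -34942455/92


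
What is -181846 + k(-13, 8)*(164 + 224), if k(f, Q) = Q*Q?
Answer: -157014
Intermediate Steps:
k(f, Q) = Q²
-181846 + k(-13, 8)*(164 + 224) = -181846 + 8²*(164 + 224) = -181846 + 64*388 = -181846 + 24832 = -157014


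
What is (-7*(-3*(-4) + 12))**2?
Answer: 28224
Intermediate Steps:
(-7*(-3*(-4) + 12))**2 = (-7*(12 + 12))**2 = (-7*24)**2 = (-168)**2 = 28224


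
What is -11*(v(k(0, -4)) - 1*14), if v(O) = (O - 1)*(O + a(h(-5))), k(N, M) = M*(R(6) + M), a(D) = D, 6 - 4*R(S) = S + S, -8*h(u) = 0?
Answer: -4928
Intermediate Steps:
h(u) = 0 (h(u) = -⅛*0 = 0)
R(S) = 3/2 - S/2 (R(S) = 3/2 - (S + S)/4 = 3/2 - S/2)
k(N, M) = M*(-3/2 + M) (k(N, M) = M*((3/2 - ½*6) + M) = M*((3/2 - 3) + M) = M*(-3/2 + M))
v(O) = O*(-1 + O) (v(O) = (O - 1)*(O + 0) = (-1 + O)*O = O*(-1 + O))
-11*(v(k(0, -4)) - 1*14) = -11*(((½)*(-4)*(-3 + 2*(-4)))*(-1 + (½)*(-4)*(-3 + 2*(-4))) - 1*14) = -11*(((½)*(-4)*(-3 - 8))*(-1 + (½)*(-4)*(-3 - 8)) - 14) = -11*(((½)*(-4)*(-11))*(-1 + (½)*(-4)*(-11)) - 14) = -11*(22*(-1 + 22) - 14) = -11*(22*21 - 14) = -11*(462 - 14) = -11*448 = -4928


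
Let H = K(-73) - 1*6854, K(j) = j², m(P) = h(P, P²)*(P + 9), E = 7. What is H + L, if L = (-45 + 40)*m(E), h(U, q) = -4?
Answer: -1205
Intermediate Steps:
m(P) = -36 - 4*P (m(P) = -4*(P + 9) = -4*(9 + P) = -36 - 4*P)
L = 320 (L = (-45 + 40)*(-36 - 4*7) = -5*(-36 - 28) = -5*(-64) = 320)
H = -1525 (H = (-73)² - 1*6854 = 5329 - 6854 = -1525)
H + L = -1525 + 320 = -1205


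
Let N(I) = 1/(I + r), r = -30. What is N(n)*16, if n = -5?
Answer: -16/35 ≈ -0.45714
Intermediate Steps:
N(I) = 1/(-30 + I) (N(I) = 1/(I - 30) = 1/(-30 + I))
N(n)*16 = 16/(-30 - 5) = 16/(-35) = -1/35*16 = -16/35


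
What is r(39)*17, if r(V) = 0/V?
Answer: 0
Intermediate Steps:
r(V) = 0
r(39)*17 = 0*17 = 0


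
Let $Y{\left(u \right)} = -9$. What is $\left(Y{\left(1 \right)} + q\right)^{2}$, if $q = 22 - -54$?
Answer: $4489$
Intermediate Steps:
$q = 76$ ($q = 22 + 54 = 76$)
$\left(Y{\left(1 \right)} + q\right)^{2} = \left(-9 + 76\right)^{2} = 67^{2} = 4489$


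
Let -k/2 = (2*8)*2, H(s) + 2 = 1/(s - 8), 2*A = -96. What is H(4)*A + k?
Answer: 44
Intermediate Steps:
A = -48 (A = (1/2)*(-96) = -48)
H(s) = -2 + 1/(-8 + s) (H(s) = -2 + 1/(s - 8) = -2 + 1/(-8 + s))
k = -64 (k = -2*2*8*2 = -32*2 = -2*32 = -64)
H(4)*A + k = ((17 - 2*4)/(-8 + 4))*(-48) - 64 = ((17 - 8)/(-4))*(-48) - 64 = -1/4*9*(-48) - 64 = -9/4*(-48) - 64 = 108 - 64 = 44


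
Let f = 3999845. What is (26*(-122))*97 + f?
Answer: 3692161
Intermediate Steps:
(26*(-122))*97 + f = (26*(-122))*97 + 3999845 = -3172*97 + 3999845 = -307684 + 3999845 = 3692161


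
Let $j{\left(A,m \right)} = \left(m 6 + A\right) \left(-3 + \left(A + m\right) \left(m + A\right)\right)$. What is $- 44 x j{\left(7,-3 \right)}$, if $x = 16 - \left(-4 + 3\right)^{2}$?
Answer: $94380$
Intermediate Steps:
$x = 15$ ($x = 16 - \left(-1\right)^{2} = 16 - 1 = 15$)
$j{\left(A,m \right)} = \left(-3 + \left(A + m\right)^{2}\right) \left(A + 6 m\right)$ ($j{\left(A,m \right)} = \left(6 m + A\right) \left(-3 + \left(A + m\right) \left(A + m\right)\right) = \left(A + 6 m\right) \left(-3 + \left(A + m\right)^{2}\right) = \left(-3 + \left(A + m\right)^{2}\right) \left(A + 6 m\right)$)
$- 44 x j{\left(7,-3 \right)} = \left(-44\right) 15 \left(\left(-18\right) \left(-3\right) - 21 + 7 \left(7 - 3\right)^{2} + 6 \left(-3\right) \left(7 - 3\right)^{2}\right) = - 660 \left(54 - 21 + 7 \cdot 4^{2} + 6 \left(-3\right) 4^{2}\right) = - 660 \left(54 - 21 + 7 \cdot 16 + 6 \left(-3\right) 16\right) = - 660 \left(54 - 21 + 112 - 288\right) = \left(-660\right) \left(-143\right) = 94380$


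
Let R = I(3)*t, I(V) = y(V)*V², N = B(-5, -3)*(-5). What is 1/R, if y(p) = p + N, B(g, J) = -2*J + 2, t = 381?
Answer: -1/126873 ≈ -7.8819e-6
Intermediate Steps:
B(g, J) = 2 - 2*J
N = -40 (N = (2 - 2*(-3))*(-5) = (2 + 6)*(-5) = 8*(-5) = -40)
y(p) = -40 + p (y(p) = p - 40 = -40 + p)
I(V) = V²*(-40 + V) (I(V) = (-40 + V)*V² = V²*(-40 + V))
R = -126873 (R = (3²*(-40 + 3))*381 = (9*(-37))*381 = -333*381 = -126873)
1/R = 1/(-126873) = -1/126873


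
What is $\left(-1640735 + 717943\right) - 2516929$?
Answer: $-3439721$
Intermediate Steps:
$\left(-1640735 + 717943\right) - 2516929 = -922792 - 2516929 = -3439721$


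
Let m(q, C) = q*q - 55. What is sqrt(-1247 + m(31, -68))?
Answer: I*sqrt(341) ≈ 18.466*I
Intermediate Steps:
m(q, C) = -55 + q**2 (m(q, C) = q**2 - 55 = -55 + q**2)
sqrt(-1247 + m(31, -68)) = sqrt(-1247 + (-55 + 31**2)) = sqrt(-1247 + (-55 + 961)) = sqrt(-1247 + 906) = sqrt(-341) = I*sqrt(341)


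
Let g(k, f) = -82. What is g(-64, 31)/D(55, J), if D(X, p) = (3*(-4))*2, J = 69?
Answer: 41/12 ≈ 3.4167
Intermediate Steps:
D(X, p) = -24 (D(X, p) = -12*2 = -24)
g(-64, 31)/D(55, J) = -82/(-24) = -82*(-1/24) = 41/12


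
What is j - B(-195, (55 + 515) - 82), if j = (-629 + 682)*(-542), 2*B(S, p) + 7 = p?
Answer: -57933/2 ≈ -28967.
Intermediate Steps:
B(S, p) = -7/2 + p/2
j = -28726 (j = 53*(-542) = -28726)
j - B(-195, (55 + 515) - 82) = -28726 - (-7/2 + ((55 + 515) - 82)/2) = -28726 - (-7/2 + (570 - 82)/2) = -28726 - (-7/2 + (1/2)*488) = -28726 - (-7/2 + 244) = -28726 - 1*481/2 = -28726 - 481/2 = -57933/2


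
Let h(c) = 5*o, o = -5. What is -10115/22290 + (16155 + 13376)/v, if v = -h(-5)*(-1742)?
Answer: -54937712/48536475 ≈ -1.1319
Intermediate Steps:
h(c) = -25 (h(c) = 5*(-5) = -25)
v = -43550 (v = -(-25)*(-1742) = -1*43550 = -43550)
-10115/22290 + (16155 + 13376)/v = -10115/22290 + (16155 + 13376)/(-43550) = -10115*1/22290 + 29531*(-1/43550) = -2023/4458 - 29531/43550 = -54937712/48536475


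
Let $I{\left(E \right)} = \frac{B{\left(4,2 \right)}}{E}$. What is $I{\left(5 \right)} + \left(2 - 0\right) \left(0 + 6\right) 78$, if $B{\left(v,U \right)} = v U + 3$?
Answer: $\frac{4691}{5} \approx 938.2$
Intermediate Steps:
$B{\left(v,U \right)} = 3 + U v$ ($B{\left(v,U \right)} = U v + 3 = 3 + U v$)
$I{\left(E \right)} = \frac{11}{E}$ ($I{\left(E \right)} = \frac{3 + 2 \cdot 4}{E} = \frac{3 + 8}{E} = \frac{11}{E}$)
$I{\left(5 \right)} + \left(2 - 0\right) \left(0 + 6\right) 78 = \frac{11}{5} + \left(2 - 0\right) \left(0 + 6\right) 78 = 11 \cdot \frac{1}{5} + \left(2 + 0\right) 6 \cdot 78 = \frac{11}{5} + 2 \cdot 6 \cdot 78 = \frac{11}{5} + 12 \cdot 78 = \frac{11}{5} + 936 = \frac{4691}{5}$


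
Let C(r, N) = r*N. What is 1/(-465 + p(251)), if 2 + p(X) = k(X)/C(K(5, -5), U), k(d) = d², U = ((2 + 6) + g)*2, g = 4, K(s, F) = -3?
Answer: -72/96625 ≈ -0.00074515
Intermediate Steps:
U = 24 (U = ((2 + 6) + 4)*2 = (8 + 4)*2 = 12*2 = 24)
C(r, N) = N*r
p(X) = -2 - X²/72 (p(X) = -2 + X²/((24*(-3))) = -2 + X²/(-72) = -2 + X²*(-1/72) = -2 - X²/72)
1/(-465 + p(251)) = 1/(-465 + (-2 - 1/72*251²)) = 1/(-465 + (-2 - 1/72*63001)) = 1/(-465 + (-2 - 63001/72)) = 1/(-465 - 63145/72) = 1/(-96625/72) = -72/96625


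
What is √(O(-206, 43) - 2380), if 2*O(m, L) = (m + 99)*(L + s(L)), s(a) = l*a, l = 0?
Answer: I*√18722/2 ≈ 68.414*I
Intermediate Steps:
s(a) = 0 (s(a) = 0*a = 0)
O(m, L) = L*(99 + m)/2 (O(m, L) = ((m + 99)*(L + 0))/2 = ((99 + m)*L)/2 = (L*(99 + m))/2 = L*(99 + m)/2)
√(O(-206, 43) - 2380) = √((½)*43*(99 - 206) - 2380) = √((½)*43*(-107) - 2380) = √(-4601/2 - 2380) = √(-9361/2) = I*√18722/2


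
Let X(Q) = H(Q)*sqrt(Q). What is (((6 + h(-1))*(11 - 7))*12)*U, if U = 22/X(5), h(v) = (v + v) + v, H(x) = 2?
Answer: 1584*sqrt(5)/5 ≈ 708.39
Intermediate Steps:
X(Q) = 2*sqrt(Q)
h(v) = 3*v (h(v) = 2*v + v = 3*v)
U = 11*sqrt(5)/5 (U = 22/((2*sqrt(5))) = 22*(sqrt(5)/10) = 11*sqrt(5)/5 ≈ 4.9193)
(((6 + h(-1))*(11 - 7))*12)*U = (((6 + 3*(-1))*(11 - 7))*12)*(11*sqrt(5)/5) = (((6 - 3)*4)*12)*(11*sqrt(5)/5) = ((3*4)*12)*(11*sqrt(5)/5) = (12*12)*(11*sqrt(5)/5) = 144*(11*sqrt(5)/5) = 1584*sqrt(5)/5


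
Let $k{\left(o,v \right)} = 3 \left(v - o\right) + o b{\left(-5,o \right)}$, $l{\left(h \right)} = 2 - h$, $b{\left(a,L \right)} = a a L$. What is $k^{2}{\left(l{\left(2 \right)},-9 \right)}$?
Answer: $729$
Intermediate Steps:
$b{\left(a,L \right)} = L a^{2}$ ($b{\left(a,L \right)} = a^{2} L = L a^{2}$)
$k{\left(o,v \right)} = - 3 o + 3 v + 25 o^{2}$ ($k{\left(o,v \right)} = 3 \left(v - o\right) + o o \left(-5\right)^{2} = \left(- 3 o + 3 v\right) + o o 25 = \left(- 3 o + 3 v\right) + o 25 o = \left(- 3 o + 3 v\right) + 25 o^{2} = - 3 o + 3 v + 25 o^{2}$)
$k^{2}{\left(l{\left(2 \right)},-9 \right)} = \left(- 3 \left(2 - 2\right) + 3 \left(-9\right) + 25 \left(2 - 2\right)^{2}\right)^{2} = \left(- 3 \left(2 - 2\right) - 27 + 25 \left(2 - 2\right)^{2}\right)^{2} = \left(\left(-3\right) 0 - 27 + 25 \cdot 0^{2}\right)^{2} = \left(0 - 27 + 25 \cdot 0\right)^{2} = \left(0 - 27 + 0\right)^{2} = \left(-27\right)^{2} = 729$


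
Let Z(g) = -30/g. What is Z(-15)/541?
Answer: 2/541 ≈ 0.0036969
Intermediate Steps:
Z(-15)/541 = -30/(-15)/541 = -30*(-1/15)*(1/541) = 2*(1/541) = 2/541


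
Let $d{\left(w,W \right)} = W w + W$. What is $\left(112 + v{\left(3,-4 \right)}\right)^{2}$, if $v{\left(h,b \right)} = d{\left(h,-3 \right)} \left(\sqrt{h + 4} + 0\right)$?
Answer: $13552 - 2688 \sqrt{7} \approx 6440.2$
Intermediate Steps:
$d{\left(w,W \right)} = W + W w$
$v{\left(h,b \right)} = \sqrt{4 + h} \left(-3 - 3 h\right)$ ($v{\left(h,b \right)} = - 3 \left(1 + h\right) \left(\sqrt{h + 4} + 0\right) = \left(-3 - 3 h\right) \left(\sqrt{4 + h} + 0\right) = \left(-3 - 3 h\right) \sqrt{4 + h} = \sqrt{4 + h} \left(-3 - 3 h\right)$)
$\left(112 + v{\left(3,-4 \right)}\right)^{2} = \left(112 + 3 \sqrt{4 + 3} \left(-1 - 3\right)\right)^{2} = \left(112 + 3 \sqrt{7} \left(-1 - 3\right)\right)^{2} = \left(112 + 3 \sqrt{7} \left(-4\right)\right)^{2} = \left(112 - 12 \sqrt{7}\right)^{2}$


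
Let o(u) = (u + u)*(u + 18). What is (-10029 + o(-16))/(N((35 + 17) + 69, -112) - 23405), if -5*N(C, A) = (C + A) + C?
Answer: 10093/23431 ≈ 0.43075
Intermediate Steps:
N(C, A) = -2*C/5 - A/5 (N(C, A) = -((C + A) + C)/5 = -((A + C) + C)/5 = -(A + 2*C)/5 = -2*C/5 - A/5)
o(u) = 2*u*(18 + u) (o(u) = (2*u)*(18 + u) = 2*u*(18 + u))
(-10029 + o(-16))/(N((35 + 17) + 69, -112) - 23405) = (-10029 + 2*(-16)*(18 - 16))/((-2*((35 + 17) + 69)/5 - 1/5*(-112)) - 23405) = (-10029 + 2*(-16)*2)/((-2*(52 + 69)/5 + 112/5) - 23405) = (-10029 - 64)/((-2/5*121 + 112/5) - 23405) = -10093/((-242/5 + 112/5) - 23405) = -10093/(-26 - 23405) = -10093/(-23431) = -10093*(-1/23431) = 10093/23431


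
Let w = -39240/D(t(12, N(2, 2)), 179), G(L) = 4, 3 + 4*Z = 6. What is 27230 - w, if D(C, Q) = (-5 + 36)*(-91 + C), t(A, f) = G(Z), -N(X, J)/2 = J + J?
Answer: 24466690/899 ≈ 27215.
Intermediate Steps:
Z = ¾ (Z = -¾ + (¼)*6 = -¾ + 3/2 = ¾ ≈ 0.75000)
N(X, J) = -4*J (N(X, J) = -2*(J + J) = -4*J)
t(A, f) = 4
D(C, Q) = -2821 + 31*C (D(C, Q) = 31*(-91 + C) = -2821 + 31*C)
w = 13080/899 (w = -39240/(-2821 + 31*4) = -39240/(-2821 + 124) = -39240/(-2697) = -39240*(-1/2697) = 13080/899 ≈ 14.549)
27230 - w = 27230 - 1*13080/899 = 27230 - 13080/899 = 24466690/899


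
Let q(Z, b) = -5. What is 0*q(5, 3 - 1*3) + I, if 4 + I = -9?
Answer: -13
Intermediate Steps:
I = -13 (I = -4 - 9 = -13)
0*q(5, 3 - 1*3) + I = 0*(-5) - 13 = 0 - 13 = -13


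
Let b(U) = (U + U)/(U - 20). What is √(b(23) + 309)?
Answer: √2919/3 ≈ 18.009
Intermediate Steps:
b(U) = 2*U/(-20 + U) (b(U) = (2*U)/(-20 + U) = 2*U/(-20 + U))
√(b(23) + 309) = √(2*23/(-20 + 23) + 309) = √(2*23/3 + 309) = √(2*23*(⅓) + 309) = √(46/3 + 309) = √(973/3) = √2919/3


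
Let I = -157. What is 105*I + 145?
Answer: -16340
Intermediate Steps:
105*I + 145 = 105*(-157) + 145 = -16485 + 145 = -16340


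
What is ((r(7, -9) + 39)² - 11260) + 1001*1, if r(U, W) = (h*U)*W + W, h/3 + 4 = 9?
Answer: 826966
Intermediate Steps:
h = 15 (h = -12 + 3*9 = -12 + 27 = 15)
r(U, W) = W + 15*U*W (r(U, W) = (15*U)*W + W = 15*U*W + W = W + 15*U*W)
((r(7, -9) + 39)² - 11260) + 1001*1 = ((-9*(1 + 15*7) + 39)² - 11260) + 1001*1 = ((-9*(1 + 105) + 39)² - 11260) + 1001 = ((-9*106 + 39)² - 11260) + 1001 = ((-954 + 39)² - 11260) + 1001 = ((-915)² - 11260) + 1001 = (837225 - 11260) + 1001 = 825965 + 1001 = 826966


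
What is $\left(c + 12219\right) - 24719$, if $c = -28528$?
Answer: $-41028$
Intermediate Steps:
$\left(c + 12219\right) - 24719 = \left(-28528 + 12219\right) - 24719 = -16309 - 24719 = -41028$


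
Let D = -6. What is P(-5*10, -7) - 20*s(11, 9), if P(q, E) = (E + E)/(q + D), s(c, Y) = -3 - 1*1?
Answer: 321/4 ≈ 80.250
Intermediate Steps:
s(c, Y) = -4 (s(c, Y) = -3 - 1 = -4)
P(q, E) = 2*E/(-6 + q) (P(q, E) = (E + E)/(q - 6) = (2*E)/(-6 + q) = 2*E/(-6 + q))
P(-5*10, -7) - 20*s(11, 9) = 2*(-7)/(-6 - 5*10) - 20*(-4) = 2*(-7)/(-6 - 50) + 80 = 2*(-7)/(-56) + 80 = 2*(-7)*(-1/56) + 80 = ¼ + 80 = 321/4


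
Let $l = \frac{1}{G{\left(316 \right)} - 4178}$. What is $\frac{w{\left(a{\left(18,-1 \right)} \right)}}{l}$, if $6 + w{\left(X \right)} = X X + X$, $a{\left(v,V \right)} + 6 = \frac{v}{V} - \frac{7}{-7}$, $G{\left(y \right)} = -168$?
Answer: $-2173000$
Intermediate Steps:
$a{\left(v,V \right)} = -5 + \frac{v}{V}$ ($a{\left(v,V \right)} = -6 + \left(\frac{v}{V} - \frac{7}{-7}\right) = -6 + \left(\frac{v}{V} - -1\right) = -6 + \left(\frac{v}{V} + 1\right) = -6 + \left(1 + \frac{v}{V}\right) = -5 + \frac{v}{V}$)
$w{\left(X \right)} = -6 + X + X^{2}$ ($w{\left(X \right)} = -6 + \left(X X + X\right) = -6 + \left(X^{2} + X\right) = -6 + \left(X + X^{2}\right) = -6 + X + X^{2}$)
$l = - \frac{1}{4346}$ ($l = \frac{1}{-168 - 4178} = \frac{1}{-4346} = - \frac{1}{4346} \approx -0.0002301$)
$\frac{w{\left(a{\left(18,-1 \right)} \right)}}{l} = \frac{-6 + \left(-5 + \frac{18}{-1}\right) + \left(-5 + \frac{18}{-1}\right)^{2}}{- \frac{1}{4346}} = \left(-6 + \left(-5 + 18 \left(-1\right)\right) + \left(-5 + 18 \left(-1\right)\right)^{2}\right) \left(-4346\right) = \left(-6 - 23 + \left(-5 - 18\right)^{2}\right) \left(-4346\right) = \left(-6 - 23 + \left(-23\right)^{2}\right) \left(-4346\right) = \left(-6 - 23 + 529\right) \left(-4346\right) = 500 \left(-4346\right) = -2173000$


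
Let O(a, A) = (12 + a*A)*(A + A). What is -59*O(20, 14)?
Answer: -482384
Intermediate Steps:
O(a, A) = 2*A*(12 + A*a) (O(a, A) = (12 + A*a)*(2*A) = 2*A*(12 + A*a))
-59*O(20, 14) = -118*14*(12 + 14*20) = -118*14*(12 + 280) = -118*14*292 = -59*8176 = -482384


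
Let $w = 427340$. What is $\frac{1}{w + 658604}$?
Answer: $\frac{1}{1085944} \approx 9.2086 \cdot 10^{-7}$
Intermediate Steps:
$\frac{1}{w + 658604} = \frac{1}{427340 + 658604} = \frac{1}{1085944}$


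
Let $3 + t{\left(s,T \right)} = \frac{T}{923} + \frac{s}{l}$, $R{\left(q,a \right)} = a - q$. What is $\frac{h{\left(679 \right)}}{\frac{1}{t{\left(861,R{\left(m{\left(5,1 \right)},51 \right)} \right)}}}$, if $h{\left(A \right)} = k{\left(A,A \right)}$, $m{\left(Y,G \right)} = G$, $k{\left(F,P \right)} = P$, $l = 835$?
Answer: $- \frac{1001974498}{770705} \approx -1300.1$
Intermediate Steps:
$t{\left(s,T \right)} = -3 + \frac{s}{835} + \frac{T}{923}$ ($t{\left(s,T \right)} = -3 + \left(\frac{T}{923} + \frac{s}{835}\right) = -3 + \left(\frac{s}{835} + \frac{T}{923}\right) = -3 + \frac{s}{835} + \frac{T}{923}$)
$h{\left(A \right)} = A$
$\frac{h{\left(679 \right)}}{\frac{1}{t{\left(861,R{\left(m{\left(5,1 \right)},51 \right)} \right)}}} = \frac{679}{\frac{1}{-3 + \frac{1}{835} \cdot 861 + \frac{51 - 1}{923}}} = \frac{679}{\frac{1}{-3 + \frac{861}{835} + \frac{51 - 1}{923}}} = \frac{679}{\frac{1}{-3 + \frac{861}{835} + \frac{1}{923} \cdot 50}} = \frac{679}{\frac{1}{-3 + \frac{861}{835} + \frac{50}{923}}} = \frac{679}{\frac{1}{- \frac{1475662}{770705}}} = \frac{679}{- \frac{770705}{1475662}} = 679 \left(- \frac{1475662}{770705}\right) = - \frac{1001974498}{770705}$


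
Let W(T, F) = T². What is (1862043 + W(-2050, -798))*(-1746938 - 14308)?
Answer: -10681152100578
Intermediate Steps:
(1862043 + W(-2050, -798))*(-1746938 - 14308) = (1862043 + (-2050)²)*(-1746938 - 14308) = (1862043 + 4202500)*(-1761246) = 6064543*(-1761246) = -10681152100578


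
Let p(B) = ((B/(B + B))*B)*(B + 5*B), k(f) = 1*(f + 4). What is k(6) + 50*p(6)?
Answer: 5410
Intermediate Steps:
k(f) = 4 + f (k(f) = 1*(4 + f) = 4 + f)
p(B) = 3*B**2 (p(B) = ((B/((2*B)))*B)*(6*B) = (((1/(2*B))*B)*B)*(6*B) = (B/2)*(6*B) = 3*B**2)
k(6) + 50*p(6) = (4 + 6) + 50*(3*6**2) = 10 + 50*(3*36) = 10 + 50*108 = 10 + 5400 = 5410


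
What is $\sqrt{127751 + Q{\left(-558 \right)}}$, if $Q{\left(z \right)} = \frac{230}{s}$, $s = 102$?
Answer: $\frac{2 \sqrt{83071554}}{51} \approx 357.43$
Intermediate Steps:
$Q{\left(z \right)} = \frac{115}{51}$ ($Q{\left(z \right)} = \frac{230}{102} = 230 \cdot \frac{1}{102} = \frac{115}{51}$)
$\sqrt{127751 + Q{\left(-558 \right)}} = \sqrt{127751 + \frac{115}{51}} = \sqrt{\frac{6515416}{51}} = \frac{2 \sqrt{83071554}}{51}$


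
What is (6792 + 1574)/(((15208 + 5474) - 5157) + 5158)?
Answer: 8366/20683 ≈ 0.40449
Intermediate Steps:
(6792 + 1574)/(((15208 + 5474) - 5157) + 5158) = 8366/((20682 - 5157) + 5158) = 8366/(15525 + 5158) = 8366/20683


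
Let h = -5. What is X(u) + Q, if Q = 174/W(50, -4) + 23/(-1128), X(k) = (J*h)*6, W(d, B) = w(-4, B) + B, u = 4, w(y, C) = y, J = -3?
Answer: 76963/1128 ≈ 68.230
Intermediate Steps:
W(d, B) = -4 + B
X(k) = 90 (X(k) = -3*(-5)*6 = 15*6 = 90)
Q = -24557/1128 (Q = 174/(-4 - 4) + 23/(-1128) = 174/(-8) + 23*(-1/1128) = 174*(-1/8) - 23/1128 = -87/4 - 23/1128 = -24557/1128 ≈ -21.770)
X(u) + Q = 90 - 24557/1128 = 76963/1128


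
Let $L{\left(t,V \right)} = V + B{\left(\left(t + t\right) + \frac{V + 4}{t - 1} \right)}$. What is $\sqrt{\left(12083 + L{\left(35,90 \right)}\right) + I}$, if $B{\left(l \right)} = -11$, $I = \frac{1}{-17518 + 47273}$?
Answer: $\frac{\sqrt{10767748653805}}{29755} \approx 110.28$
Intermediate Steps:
$I = \frac{1}{29755} \approx 3.3608 \cdot 10^{-5}$
$L{\left(t,V \right)} = -11 + V$ ($L{\left(t,V \right)} = V - 11 = -11 + V$)
$\sqrt{\left(12083 + L{\left(35,90 \right)}\right) + I} = \sqrt{\left(12083 + \left(-11 + 90\right)\right) + \frac{1}{29755}} = \sqrt{\left(12083 + 79\right) + \frac{1}{29755}} = \sqrt{12162 + \frac{1}{29755}} = \sqrt{\frac{361880311}{29755}} = \frac{\sqrt{10767748653805}}{29755}$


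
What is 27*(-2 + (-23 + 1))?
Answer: -648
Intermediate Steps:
27*(-2 + (-23 + 1)) = 27*(-2 - 22) = 27*(-24) = -648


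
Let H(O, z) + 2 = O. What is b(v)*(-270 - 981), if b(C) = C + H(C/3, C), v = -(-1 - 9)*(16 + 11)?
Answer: -447858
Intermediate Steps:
H(O, z) = -2 + O
v = 270 (v = -(-10)*27 = -1*(-270) = 270)
b(C) = -2 + 4*C/3 (b(C) = C + (-2 + C/3) = -2 + 4*C/3)
b(v)*(-270 - 981) = (-2 + (4/3)*270)*(-270 - 981) = (-2 + 360)*(-1251) = 358*(-1251) = -447858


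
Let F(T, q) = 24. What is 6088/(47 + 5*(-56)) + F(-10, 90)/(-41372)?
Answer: -62969582/2409919 ≈ -26.129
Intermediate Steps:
6088/(47 + 5*(-56)) + F(-10, 90)/(-41372) = 6088/(47 + 5*(-56)) + 24/(-41372) = 6088/(47 - 280) + 24*(-1/41372) = 6088/(-233) - 6/10343 = 6088*(-1/233) - 6/10343 = -6088/233 - 6/10343 = -62969582/2409919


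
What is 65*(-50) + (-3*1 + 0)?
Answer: -3253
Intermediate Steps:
65*(-50) + (-3*1 + 0) = -3250 + (-3 + 0) = -3250 - 3 = -3253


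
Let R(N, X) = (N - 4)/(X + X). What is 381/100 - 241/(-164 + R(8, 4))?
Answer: 172787/32700 ≈ 5.2840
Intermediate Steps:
R(N, X) = (-4 + N)/(2*X) (R(N, X) = (-4 + N)/((2*X)) = (-4 + N)*(1/(2*X)) = (-4 + N)/(2*X))
381/100 - 241/(-164 + R(8, 4)) = 381/100 - 241/(-164 + (½)*(-4 + 8)/4) = 381*(1/100) - 241/(-164 + (½)*(¼)*4) = 381/100 - 241/(-164 + ½) = 381/100 - 241/(-327/2) = 381/100 - 241*(-2/327) = 381/100 + 482/327 = 172787/32700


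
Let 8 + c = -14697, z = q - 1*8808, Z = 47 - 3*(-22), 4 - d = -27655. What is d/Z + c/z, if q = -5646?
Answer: 401444851/1633302 ≈ 245.79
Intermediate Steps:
d = 27659 (d = 4 - 1*(-27655) = 4 + 27655 = 27659)
Z = 113 (Z = 47 + 66 = 113)
z = -14454 (z = -5646 - 1*8808 = -5646 - 8808 = -14454)
c = -14705 (c = -8 - 14697 = -14705)
d/Z + c/z = 27659/113 - 14705/(-14454) = 27659*(1/113) - 14705*(-1/14454) = 27659/113 + 14705/14454 = 401444851/1633302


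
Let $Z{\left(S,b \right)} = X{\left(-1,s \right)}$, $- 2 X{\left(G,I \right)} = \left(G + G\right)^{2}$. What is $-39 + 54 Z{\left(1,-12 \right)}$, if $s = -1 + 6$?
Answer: $-147$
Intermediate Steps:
$s = 5$
$X{\left(G,I \right)} = - 2 G^{2}$ ($X{\left(G,I \right)} = - \frac{\left(G + G\right)^{2}}{2} = - \frac{\left(2 G\right)^{2}}{2} = - \frac{4 G^{2}}{2} = - 2 G^{2}$)
$Z{\left(S,b \right)} = -2$ ($Z{\left(S,b \right)} = - 2 \left(-1\right)^{2} = \left(-2\right) 1 = -2$)
$-39 + 54 Z{\left(1,-12 \right)} = -39 + 54 \left(-2\right) = -39 - 108 = -147$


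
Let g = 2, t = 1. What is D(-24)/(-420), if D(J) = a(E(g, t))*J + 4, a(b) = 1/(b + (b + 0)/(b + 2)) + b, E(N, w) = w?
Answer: 19/210 ≈ 0.090476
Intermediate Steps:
a(b) = b + 1/(b + b/(2 + b)) (a(b) = 1/(b + b/(2 + b)) + b = b + 1/(b + b/(2 + b)))
D(J) = 4 + 7*J/4 (D(J) = ((2 + 1 + 1**3 + 3*1**2)/(1*(3 + 1)))*J + 4 = (1*(2 + 1 + 1 + 3*1)/4)*J + 4 = (1*(1/4)*(2 + 1 + 1 + 3))*J + 4 = (1*(1/4)*7)*J + 4 = 7*J/4 + 4 = 4 + 7*J/4)
D(-24)/(-420) = (4 + (7/4)*(-24))/(-420) = (4 - 42)*(-1/420) = -38*(-1/420) = 19/210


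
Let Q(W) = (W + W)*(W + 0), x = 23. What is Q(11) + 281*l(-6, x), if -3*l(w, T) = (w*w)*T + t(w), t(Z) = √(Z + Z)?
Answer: -77314 - 562*I*√3/3 ≈ -77314.0 - 324.47*I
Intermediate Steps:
Q(W) = 2*W² (Q(W) = (2*W)*W = 2*W²)
t(Z) = √2*√Z (t(Z) = √(2*Z) = √2*√Z)
l(w, T) = -T*w²/3 - √2*√w/3 (l(w, T) = -((w*w)*T + √2*√w)/3 = -(w²*T + √2*√w)/3 = -(T*w² + √2*√w)/3 = -T*w²/3 - √2*√w/3)
Q(11) + 281*l(-6, x) = 2*11² + 281*(-⅓*23*(-6)² - √2*√(-6)/3) = 2*121 + 281*(-⅓*23*36 - √2*I*√6/3) = 242 + 281*(-276 - 2*I*√3/3) = 242 + (-77556 - 562*I*√3/3) = -77314 - 562*I*√3/3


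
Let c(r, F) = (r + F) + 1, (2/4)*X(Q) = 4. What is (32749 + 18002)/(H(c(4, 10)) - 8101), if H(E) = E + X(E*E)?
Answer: -50751/8078 ≈ -6.2826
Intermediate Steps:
X(Q) = 8 (X(Q) = 2*4 = 8)
c(r, F) = 1 + F + r (c(r, F) = (F + r) + 1 = 1 + F + r)
H(E) = 8 + E (H(E) = E + 8 = 8 + E)
(32749 + 18002)/(H(c(4, 10)) - 8101) = (32749 + 18002)/((8 + (1 + 10 + 4)) - 8101) = 50751/((8 + 15) - 8101) = 50751/(23 - 8101) = 50751/(-8078) = 50751*(-1/8078) = -50751/8078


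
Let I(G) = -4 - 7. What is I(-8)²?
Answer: 121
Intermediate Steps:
I(G) = -11
I(-8)² = (-11)² = 121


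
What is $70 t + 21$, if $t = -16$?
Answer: $-1099$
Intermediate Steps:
$70 t + 21 = 70 \left(-16\right) + 21 = -1120 + 21 = -1099$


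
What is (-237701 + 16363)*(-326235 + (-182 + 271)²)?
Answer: 70454984132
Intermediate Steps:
(-237701 + 16363)*(-326235 + (-182 + 271)²) = -221338*(-326235 + 89²) = -221338*(-326235 + 7921) = -221338*(-318314) = 70454984132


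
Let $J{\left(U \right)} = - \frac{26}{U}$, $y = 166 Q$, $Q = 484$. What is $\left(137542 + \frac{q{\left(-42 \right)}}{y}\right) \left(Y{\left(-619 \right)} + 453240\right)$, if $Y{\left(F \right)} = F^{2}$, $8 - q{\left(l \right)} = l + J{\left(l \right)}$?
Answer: $\frac{194098699205962445}{1687224} \approx 1.1504 \cdot 10^{11}$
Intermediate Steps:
$y = 80344$ ($y = 166 \cdot 484 = 80344$)
$q{\left(l \right)} = 8 - l + \frac{26}{l}$ ($q{\left(l \right)} = 8 - \left(l - \frac{26}{l}\right) = 8 - l + \frac{26}{l}$)
$\left(137542 + \frac{q{\left(-42 \right)}}{y}\right) \left(Y{\left(-619 \right)} + 453240\right) = \left(137542 + \frac{8 - -42 + \frac{26}{-42}}{80344}\right) \left(\left(-619\right)^{2} + 453240\right) = \left(137542 + \left(8 + 42 + 26 \left(- \frac{1}{42}\right)\right) \frac{1}{80344}\right) \left(383161 + 453240\right) = \left(137542 + \left(8 + 42 - \frac{13}{21}\right) \frac{1}{80344}\right) 836401 = \left(137542 + \frac{1037}{21} \cdot \frac{1}{80344}\right) 836401 = \left(137542 + \frac{1037}{1687224}\right) 836401 = \frac{232064164445}{1687224} \cdot 836401 = \frac{194098699205962445}{1687224}$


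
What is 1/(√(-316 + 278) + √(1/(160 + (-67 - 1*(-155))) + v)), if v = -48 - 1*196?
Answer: -124*I/(√3751682 + 124*√38) ≈ -0.045904*I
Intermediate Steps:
v = -244 (v = -48 - 196 = -244)
1/(√(-316 + 278) + √(1/(160 + (-67 - 1*(-155))) + v)) = 1/(√(-316 + 278) + √(1/(160 + (-67 - 1*(-155))) - 244)) = 1/(√(-38) + √(1/(160 + (-67 + 155)) - 244)) = 1/(I*√38 + √(1/(160 + 88) - 244)) = 1/(I*√38 + √(1/248 - 244)) = 1/(I*√38 + √(-60511/248)) = 1/(I*√38 + I*√3751682/124)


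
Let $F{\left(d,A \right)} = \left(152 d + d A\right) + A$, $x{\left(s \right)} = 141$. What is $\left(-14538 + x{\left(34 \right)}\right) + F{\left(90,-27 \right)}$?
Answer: $-3174$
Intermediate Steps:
$F{\left(d,A \right)} = A + 152 d + A d$ ($F{\left(d,A \right)} = \left(152 d + A d\right) + A = A + 152 d + A d$)
$\left(-14538 + x{\left(34 \right)}\right) + F{\left(90,-27 \right)} = \left(-14538 + 141\right) - -11223 = -14397 - -11223 = -14397 + 11223 = -3174$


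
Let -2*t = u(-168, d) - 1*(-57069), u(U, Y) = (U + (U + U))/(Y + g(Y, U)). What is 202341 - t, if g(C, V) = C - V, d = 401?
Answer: 223948983/970 ≈ 2.3088e+5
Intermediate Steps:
u(U, Y) = 3*U/(-U + 2*Y) (u(U, Y) = (U + (U + U))/(Y + (Y - U)) = (U + 2*U)/(-U + 2*Y) = (3*U)/(-U + 2*Y) = 3*U/(-U + 2*Y))
t = -27678213/970 (t = -(3*(-168)/(-1*(-168) + 2*401) - 1*(-57069))/2 = -(3*(-168)/(168 + 802) + 57069)/2 = -(3*(-168)/970 + 57069)/2 = -(3*(-168)*(1/970) + 57069)/2 = -(-252/485 + 57069)/2 = -1/2*27678213/485 = -27678213/970 ≈ -28534.)
202341 - t = 202341 - 1*(-27678213/970) = 202341 + 27678213/970 = 223948983/970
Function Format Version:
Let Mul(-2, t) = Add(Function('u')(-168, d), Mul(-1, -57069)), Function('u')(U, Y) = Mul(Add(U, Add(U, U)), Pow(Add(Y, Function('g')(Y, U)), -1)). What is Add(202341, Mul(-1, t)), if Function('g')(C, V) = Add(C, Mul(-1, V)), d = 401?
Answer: Rational(223948983, 970) ≈ 2.3088e+5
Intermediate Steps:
Function('u')(U, Y) = Mul(3, U, Pow(Add(Mul(-1, U), Mul(2, Y)), -1)) (Function('u')(U, Y) = Mul(Add(U, Add(U, U)), Pow(Add(Y, Add(Y, Mul(-1, U))), -1)) = Mul(Add(U, Mul(2, U)), Pow(Add(Mul(-1, U), Mul(2, Y)), -1)) = Mul(Mul(3, U), Pow(Add(Mul(-1, U), Mul(2, Y)), -1)) = Mul(3, U, Pow(Add(Mul(-1, U), Mul(2, Y)), -1)))
t = Rational(-27678213, 970) (t = Mul(Rational(-1, 2), Add(Mul(3, -168, Pow(Add(Mul(-1, -168), Mul(2, 401)), -1)), Mul(-1, -57069))) = Mul(Rational(-1, 2), Add(Mul(3, -168, Pow(Add(168, 802), -1)), 57069)) = Mul(Rational(-1, 2), Add(Mul(3, -168, Pow(970, -1)), 57069)) = Mul(Rational(-1, 2), Add(Mul(3, -168, Rational(1, 970)), 57069)) = Mul(Rational(-1, 2), Add(Rational(-252, 485), 57069)) = Mul(Rational(-1, 2), Rational(27678213, 485)) = Rational(-27678213, 970) ≈ -28534.)
Add(202341, Mul(-1, t)) = Add(202341, Mul(-1, Rational(-27678213, 970))) = Add(202341, Rational(27678213, 970)) = Rational(223948983, 970)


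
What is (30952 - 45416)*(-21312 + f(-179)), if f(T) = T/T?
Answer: 308242304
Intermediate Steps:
f(T) = 1
(30952 - 45416)*(-21312 + f(-179)) = (30952 - 45416)*(-21312 + 1) = -14464*(-21311) = 308242304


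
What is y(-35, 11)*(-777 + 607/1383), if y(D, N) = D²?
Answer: -1315630400/1383 ≈ -9.5129e+5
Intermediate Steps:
y(-35, 11)*(-777 + 607/1383) = (-35)²*(-777 + 607/1383) = 1225*(-777 + 607*(1/1383)) = 1225*(-777 + 607/1383) = 1225*(-1073984/1383) = -1315630400/1383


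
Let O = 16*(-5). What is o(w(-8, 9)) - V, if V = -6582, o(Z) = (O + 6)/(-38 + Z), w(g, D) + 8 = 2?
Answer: 144841/22 ≈ 6583.7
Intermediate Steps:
O = -80
w(g, D) = -6 (w(g, D) = -8 + 2 = -6)
o(Z) = -74/(-38 + Z) (o(Z) = (-80 + 6)/(-38 + Z) = -74/(-38 + Z))
o(w(-8, 9)) - V = -74/(-38 - 6) - 1*(-6582) = -74/(-44) + 6582 = -74*(-1/44) + 6582 = 37/22 + 6582 = 144841/22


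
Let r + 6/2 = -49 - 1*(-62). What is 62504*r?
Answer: 625040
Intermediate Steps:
r = 10 (r = -3 + (-49 - 1*(-62)) = -3 + (-49 + 62) = -3 + 13 = 10)
62504*r = 62504*10 = 625040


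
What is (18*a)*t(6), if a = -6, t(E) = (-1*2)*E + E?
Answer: 648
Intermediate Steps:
t(E) = -E (t(E) = -2*E + E = -E)
(18*a)*t(6) = (18*(-6))*(-1*6) = -108*(-6) = 648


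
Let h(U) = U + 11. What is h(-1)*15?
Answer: 150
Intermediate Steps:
h(U) = 11 + U
h(-1)*15 = (11 - 1)*15 = 10*15 = 150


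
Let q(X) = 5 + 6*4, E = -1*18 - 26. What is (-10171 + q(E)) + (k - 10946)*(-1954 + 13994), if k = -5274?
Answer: -195298942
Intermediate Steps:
E = -44 (E = -18 - 26 = -44)
q(X) = 29 (q(X) = 5 + 24 = 29)
(-10171 + q(E)) + (k - 10946)*(-1954 + 13994) = (-10171 + 29) + (-5274 - 10946)*(-1954 + 13994) = -10142 - 16220*12040 = -10142 - 195288800 = -195298942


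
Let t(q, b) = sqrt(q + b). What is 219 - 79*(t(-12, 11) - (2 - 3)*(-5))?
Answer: 614 - 79*I ≈ 614.0 - 79.0*I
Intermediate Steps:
t(q, b) = sqrt(b + q)
219 - 79*(t(-12, 11) - (2 - 3)*(-5)) = 219 - 79*(sqrt(11 - 12) - (2 - 3)*(-5)) = 219 - 79*(sqrt(-1) - (-1)*(-5)) = 219 - 79*(I - 1*5) = 219 - 79*(I - 5) = 219 - 79*(-5 + I) = 219 + (395 - 79*I) = 614 - 79*I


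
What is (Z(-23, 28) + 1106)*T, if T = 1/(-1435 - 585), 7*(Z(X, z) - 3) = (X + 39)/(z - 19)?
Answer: -69883/127260 ≈ -0.54914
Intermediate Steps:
Z(X, z) = 3 + (39 + X)/(7*(-19 + z)) (Z(X, z) = 3 + ((X + 39)/(z - 19))/7 = 3 + ((39 + X)/(-19 + z))/7 = 3 + (39 + X)/(7*(-19 + z)))
T = -1/2020 (T = 1/(-2020) = -1/2020 ≈ -0.00049505)
(Z(-23, 28) + 1106)*T = ((-360 - 23 + 21*28)/(7*(-19 + 28)) + 1106)*(-1/2020) = ((⅐)*(-360 - 23 + 588)/9 + 1106)*(-1/2020) = ((⅐)*(⅑)*205 + 1106)*(-1/2020) = (205/63 + 1106)*(-1/2020) = (69883/63)*(-1/2020) = -69883/127260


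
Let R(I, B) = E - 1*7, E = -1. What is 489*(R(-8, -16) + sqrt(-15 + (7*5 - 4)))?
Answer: -1956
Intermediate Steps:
R(I, B) = -8 (R(I, B) = -1 - 1*7 = -1 - 7 = -8)
489*(R(-8, -16) + sqrt(-15 + (7*5 - 4))) = 489*(-8 + sqrt(-15 + (7*5 - 4))) = 489*(-8 + sqrt(-15 + (35 - 4))) = 489*(-8 + sqrt(-15 + 31)) = 489*(-8 + sqrt(16)) = 489*(-8 + 4) = 489*(-4) = -1956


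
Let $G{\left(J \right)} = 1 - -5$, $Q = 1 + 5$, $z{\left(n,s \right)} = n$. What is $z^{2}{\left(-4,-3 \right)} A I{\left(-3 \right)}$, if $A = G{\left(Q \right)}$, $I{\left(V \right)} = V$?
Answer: $-288$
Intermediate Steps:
$Q = 6$
$G{\left(J \right)} = 6$ ($G{\left(J \right)} = 1 + 5 = 6$)
$A = 6$
$z^{2}{\left(-4,-3 \right)} A I{\left(-3 \right)} = \left(-4\right)^{2} \cdot 6 \left(-3\right) = 16 \cdot 6 \left(-3\right) = 96 \left(-3\right) = -288$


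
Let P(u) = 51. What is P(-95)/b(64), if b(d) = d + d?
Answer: 51/128 ≈ 0.39844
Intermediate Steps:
b(d) = 2*d
P(-95)/b(64) = 51/((2*64)) = 51/128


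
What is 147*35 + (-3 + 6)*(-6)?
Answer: 5127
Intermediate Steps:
147*35 + (-3 + 6)*(-6) = 5145 + 3*(-6) = 5145 - 18 = 5127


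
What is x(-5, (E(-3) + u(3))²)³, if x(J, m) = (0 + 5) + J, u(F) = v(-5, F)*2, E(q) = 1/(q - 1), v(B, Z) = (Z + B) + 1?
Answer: 0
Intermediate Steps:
v(B, Z) = 1 + B + Z (v(B, Z) = (B + Z) + 1 = 1 + B + Z)
E(q) = 1/(-1 + q)
u(F) = -8 + 2*F (u(F) = (1 - 5 + F)*2 = (-4 + F)*2 = -8 + 2*F)
x(J, m) = 5 + J
x(-5, (E(-3) + u(3))²)³ = (5 - 5)³ = 0³ = 0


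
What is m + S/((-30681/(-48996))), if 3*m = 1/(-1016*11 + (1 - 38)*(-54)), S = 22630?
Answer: 3392126019071/93863406 ≈ 36139.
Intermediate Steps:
m = -1/27534 (m = 1/(3*(-1016*11 + (1 - 38)*(-54))) = 1/(3*(-11176 - 37*(-54))) = 1/(3*(-11176 + 1998)) = (⅓)/(-9178) = (⅓)*(-1/9178) = -1/27534 ≈ -3.6319e-5)
m + S/((-30681/(-48996))) = -1/27534 + 22630/((-30681/(-48996))) = -1/27534 + 22630/((-30681*(-1/48996))) = -1/27534 + 22630/(3409/5444) = -1/27534 + 22630*(5444/3409) = -1/27534 + 123197720/3409 = 3392126019071/93863406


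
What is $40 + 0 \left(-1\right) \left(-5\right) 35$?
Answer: $40$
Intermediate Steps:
$40 + 0 \left(-1\right) \left(-5\right) 35 = 40 + 0 \left(-5\right) 35 = 40 + 0 \cdot 35 = 40 + 0 = 40$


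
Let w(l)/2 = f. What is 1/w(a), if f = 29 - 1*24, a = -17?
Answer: 1/10 ≈ 0.10000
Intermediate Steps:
f = 5 (f = 29 - 24 = 5)
w(l) = 10 (w(l) = 2*5 = 10)
1/w(a) = 1/10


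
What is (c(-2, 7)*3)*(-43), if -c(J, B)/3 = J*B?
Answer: -5418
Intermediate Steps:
c(J, B) = -3*B*J (c(J, B) = -3*J*B = -3*B*J)
(c(-2, 7)*3)*(-43) = (-3*7*(-2)*3)*(-43) = (42*3)*(-43) = 126*(-43) = -5418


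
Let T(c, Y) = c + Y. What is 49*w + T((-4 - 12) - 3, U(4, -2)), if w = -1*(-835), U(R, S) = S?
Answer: 40894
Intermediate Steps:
T(c, Y) = Y + c
w = 835
49*w + T((-4 - 12) - 3, U(4, -2)) = 49*835 + (-2 + ((-4 - 12) - 3)) = 40915 + (-2 + (-16 - 3)) = 40915 + (-2 - 19) = 40915 - 21 = 40894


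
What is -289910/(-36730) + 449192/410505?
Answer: 13550832671/1507784865 ≈ 8.9872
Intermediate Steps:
-289910/(-36730) + 449192/410505 = -289910*(-1/36730) + 449192*(1/410505) = 28991/3673 + 449192/410505 = 13550832671/1507784865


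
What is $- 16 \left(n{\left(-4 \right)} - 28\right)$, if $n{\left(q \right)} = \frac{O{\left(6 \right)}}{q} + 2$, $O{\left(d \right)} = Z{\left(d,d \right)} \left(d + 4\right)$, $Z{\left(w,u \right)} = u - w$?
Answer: $416$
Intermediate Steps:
$O{\left(d \right)} = 0$ ($O{\left(d \right)} = \left(d - d\right) \left(d + 4\right) = 0 \left(4 + d\right) = 0$)
$n{\left(q \right)} = 2$ ($n{\left(q \right)} = \frac{0}{q} + 2 = 0 + 2 = 2$)
$- 16 \left(n{\left(-4 \right)} - 28\right) = - 16 \left(2 - 28\right) = \left(-16\right) \left(-26\right) = 416$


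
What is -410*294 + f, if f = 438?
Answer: -120102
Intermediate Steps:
-410*294 + f = -410*294 + 438 = -120540 + 438 = -120102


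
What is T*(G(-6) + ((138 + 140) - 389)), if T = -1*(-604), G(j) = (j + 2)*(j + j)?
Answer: -38052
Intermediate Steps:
G(j) = 2*j*(2 + j) (G(j) = (2 + j)*(2*j) = 2*j*(2 + j))
T = 604
T*(G(-6) + ((138 + 140) - 389)) = 604*(2*(-6)*(2 - 6) + ((138 + 140) - 389)) = 604*(2*(-6)*(-4) + (278 - 389)) = 604*(48 - 111) = 604*(-63) = -38052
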